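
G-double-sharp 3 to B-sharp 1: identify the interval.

major 13th

Descending from G##3 to B#1 is the same interval as ascending B#1 to G##3.
B to G spans six letter names (B-C-D-E-F-G), plus an octave — that makes it a thirteenth of some quality.
The major thirteenth spans 21 semitones, and B#1 to G##3 is exactly 21 semitones — so this is a major thirteenth.
(Equivalently, a compound major sixth: a major sixth plus an octave.)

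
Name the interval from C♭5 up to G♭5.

perfect 5th

C to G spans five letter names (C-D-E-F-G), so the interval is some kind of fifth.
The perfect fifth spans 7 semitones, and Cb5 to Gb5 is exactly 7 semitones — so this is a perfect fifth.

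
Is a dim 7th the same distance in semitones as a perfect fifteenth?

A diminished seventh is 9 semitones but a perfect fifteenth is 24 semitones — different sizes.

No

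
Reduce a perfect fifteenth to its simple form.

P8

Take out an octave (7 from the number): 15 − 7 = 8.
Quality carries through unchanged, so the simple form is a perfect octave.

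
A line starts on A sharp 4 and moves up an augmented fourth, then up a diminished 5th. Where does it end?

A sharp 5

Up an augmented fourth from A#4: D##5 (6 semitones up).
Up a diminished fifth from D##5: A#5 (6 semitones up).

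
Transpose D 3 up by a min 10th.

F 4

The tenth's letter: D up three letter names plus an octave → F.
A minor tenth spans 15 semitones, so from D3 the target pitch is F4.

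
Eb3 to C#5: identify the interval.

augmented thirteenth

E to C spans six letter names (E-F-G-A-B-C), plus an octave — that makes it a thirteenth of some quality.
A major thirteenth would be 21 semitones; Eb3 to C#5 is 22, one semitone wider, so the interval is augmented.
(Equivalently, a compound augmented sixth: an augmented sixth plus an octave.)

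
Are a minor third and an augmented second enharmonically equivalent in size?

Both span 3 semitones: a minor third and an augmented second are the same chromatic distance.

Yes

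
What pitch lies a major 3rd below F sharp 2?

D 2

Counting three letter names down from F lands on D.
A major third spans 4 semitones, so from F#2 the target pitch is D2.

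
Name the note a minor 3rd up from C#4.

E4

Three letter names up from C: E.
A minor third is 3 semitones; 3 semitones up from C#4 gives E4.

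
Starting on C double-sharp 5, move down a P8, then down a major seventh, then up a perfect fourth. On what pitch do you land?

G sharp 3

A perfect octave down from C##5 is C##4.
A major seventh down from C##4 is D#3.
D#3 up a perfect fourth → G#3 (5 semitones).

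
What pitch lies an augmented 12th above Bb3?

F#5

Five letters up from B (plus an octave) reaches F.
An augmented twelfth spans 20 semitones, so from Bb3 the target pitch is F#5.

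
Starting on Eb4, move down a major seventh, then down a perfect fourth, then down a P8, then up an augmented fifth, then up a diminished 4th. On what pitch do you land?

Eb4 down a major seventh → Fb3 (11 semitones).
A perfect fourth down from Fb3 is Cb3.
Cb3 down a perfect octave → Cb2 (12 semitones).
Up an augmented fifth from Cb2: G2 (8 semitones up).
A diminished fourth up from G2 is Cb3.

Cb3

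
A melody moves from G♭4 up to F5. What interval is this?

G to F spans seven letter names (G-A-B-C-D-E-F) — that makes it a seventh of some quality.
Gb4 to F5 is 11 semitones, matching the major seventh exactly, so the quality is major.

major seventh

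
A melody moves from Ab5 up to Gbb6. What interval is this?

d7

A to G spans seven letter names (A-B-C-D-E-F-G), so the interval is some kind of seventh.
A major seventh would be 11 semitones; Ab5 to Gbb6 is 9, two semitones narrower, so the interval is diminished.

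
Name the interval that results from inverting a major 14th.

minor 2nd

First reduce the compound major fourteenth to its simple form, a major seventh.
Inverted interval numbers add to nine, so a seventh pairs with a second (7 + 2 = 9).
Quality inverts too: major becomes minor. That makes the inversion a minor second.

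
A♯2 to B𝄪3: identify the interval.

augmented ninth

A to B spans two letter names (A-B), plus an octave: a ninth.
A#2 to B##3 spans 15 semitones — one semitone wider than the major ninth (14) — giving an augmented ninth.
(Equivalently, a compound augmented second: an augmented second plus an octave.)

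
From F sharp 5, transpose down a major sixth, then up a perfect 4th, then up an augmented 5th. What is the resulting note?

F#5 down a major sixth → A4 (9 semitones).
A4 up a perfect fourth → D5 (5 semitones).
Up an augmented fifth from D5: A#5 (8 semitones up).

A sharp 5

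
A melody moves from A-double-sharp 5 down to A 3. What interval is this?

doubly augmented fifteenth

Descending from A##5 to A3 is the same interval as ascending A3 to A##5.
A to A is the same letter name, plus 2 octaves, so the interval is some kind of fifteenth.
A3 to A##5 spans 26 semitones — two semitones wider than the perfect fifteenth (24) — giving a doubly augmented fifteenth.
(Equivalently, a compound doubly augmented octave: a doubly augmented octave plus an octave.)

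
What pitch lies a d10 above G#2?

Bb3

Three letters up from G (plus an octave) reaches B.
A diminished tenth spans 14 semitones, so from G#2 the target pitch is Bb3.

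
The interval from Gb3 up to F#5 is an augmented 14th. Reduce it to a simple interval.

Each octave removed subtracts seven from the number: 14 − 7 = 7.
That makes an augmented fourteenth a compound augmented seventh — an octave plus an augmented seventh.

augmented 7th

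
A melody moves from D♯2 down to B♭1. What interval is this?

Descending from D#2 to Bb1 is the same interval as ascending Bb1 to D#2.
B to D spans three letter names (B-C-D) — that makes it a third of some quality.
A major third would be 4 semitones; Bb1 to D#2 is 5, one semitone wider, so the interval is augmented.

augmented third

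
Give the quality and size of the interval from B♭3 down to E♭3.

Descending from Bb3 to Eb3 is the same interval as ascending Eb3 to Bb3.
E to B spans five letter names (E-F-G-A-B), so the interval is some kind of fifth.
The perfect fifth spans 7 semitones, and Eb3 to Bb3 is exactly 7 semitones — so this is a perfect fifth.

P5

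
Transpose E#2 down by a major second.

D#2

Two letter names down from E: D.
Moving 2 semitones down from E#2 (the size of a major second) reaches D#2.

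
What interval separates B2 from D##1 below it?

d13

Descending from B2 to D##1 is the same interval as ascending D##1 to B2.
D to B spans six letter names (D-E-F-G-A-B), plus an octave, so the interval is some kind of thirteenth.
A major thirteenth would be 21 semitones; D##1 to B2 is 19, two semitones narrower, so the interval is diminished.
(Equivalently, a compound diminished sixth: a diminished sixth plus an octave.)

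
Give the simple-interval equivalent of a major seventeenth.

Take out 2 octaves (14 from the number): 17 − 14 = 3.
So a major seventeenth is 2 octaves plus a major third. The quality is unchanged.

major 3rd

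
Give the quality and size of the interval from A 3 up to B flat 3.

A to B spans two letter names (A-B): a second.
A major second would be 2 semitones, but A3 to Bb3 is 1 — one semitone narrower, making it a minor second.

minor 2nd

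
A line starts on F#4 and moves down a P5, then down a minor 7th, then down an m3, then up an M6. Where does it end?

Down a perfect fifth from F#4: B3 (7 semitones down).
Down a minor seventh from B3: C#3 (10 semitones down).
Down a minor third from C#3: A#2 (3 semitones down).
A major sixth up from A#2 is F##3.

F##3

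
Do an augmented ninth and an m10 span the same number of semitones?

Yes

Both span 15 semitones: an augmented ninth and a minor tenth are the same chromatic distance.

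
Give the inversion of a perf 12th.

P4

First reduce the compound perfect twelfth to its simple form, a perfect fifth.
Inverted interval numbers add to nine, so a fifth pairs with a fourth (5 + 4 = 9).
Quality inverts too: perfect stays perfect. That makes the inversion a perfect fourth.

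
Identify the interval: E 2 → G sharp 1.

Descending from E2 to G#1 is the same interval as ascending G#1 to E2.
G to E spans six letter names (G-A-B-C-D-E) — that makes it a sixth of some quality.
A major sixth would be 9 semitones, but G#1 to E2 is 8 — one semitone narrower, making it a minor sixth.

m6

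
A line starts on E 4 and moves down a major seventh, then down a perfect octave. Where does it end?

F 2

Down a major seventh from E4: F3 (11 semitones down).
A perfect octave down from F3 is F2.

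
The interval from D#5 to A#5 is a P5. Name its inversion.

perfect fourth

Interval numbers invert to sum to nine: 5 + 4 = 9, so a fifth inverts to a fourth.
The quality also flips — perfect stays perfect — giving a perfect fourth.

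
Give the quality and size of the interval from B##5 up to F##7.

B to F spans five letter names (B-C-D-E-F), plus an octave, so the interval is some kind of twelfth.
The perfect twelfth is 19 semitones; here we have 18, one semitone narrower: diminished.
(Equivalently, a compound diminished fifth: a diminished fifth plus an octave.)

diminished 12th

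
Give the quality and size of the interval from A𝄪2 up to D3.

A to D spans four letter names (A-B-C-D) — that makes it a fourth of some quality.
A perfect fourth would be 5 semitones; A##2 to D3 is 3, two semitones narrower, so the interval is doubly diminished.

doubly diminished fourth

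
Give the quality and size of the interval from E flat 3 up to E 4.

augmented octave

E to E is the same letter name, plus an octave — that makes it an octave of some quality.
Eb3 to E4 spans 13 semitones — one semitone wider than the perfect octave (12) — giving an augmented octave.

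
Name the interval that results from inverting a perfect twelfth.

perfect fourth

First reduce the compound perfect twelfth to its simple form, a perfect fifth.
The rule of nine gives the new number: 9 − 5 = 4, so a fifth becomes a fourth.
Quality inverts too: perfect stays perfect. That makes the inversion a perfect fourth.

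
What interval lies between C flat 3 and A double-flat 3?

minor sixth

C to A spans six letter names (C-D-E-F-G-A), so the interval is some kind of sixth.
Cb3 to Abb3 is 8 semitones, a half step short of the major sixth (9), so this is minor.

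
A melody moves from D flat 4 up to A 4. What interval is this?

augmented fifth

D to A spans five letter names (D-E-F-G-A): a fifth.
The perfect fifth is 7 semitones; here we have 8, one semitone wider: augmented.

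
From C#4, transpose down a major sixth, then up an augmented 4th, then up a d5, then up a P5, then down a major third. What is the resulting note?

C#4 down a major sixth → E3 (9 semitones).
E3 up an augmented fourth → A#3 (6 semitones).
A#3 up a diminished fifth → E4 (6 semitones).
Up a perfect fifth from E4: B4 (7 semitones up).
Down a major third from B4: G4 (4 semitones down).

G4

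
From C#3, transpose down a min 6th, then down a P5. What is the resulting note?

A#1

Down a minor sixth from C#3: E#2 (8 semitones down).
Down a perfect fifth from E#2: A#1 (7 semitones down).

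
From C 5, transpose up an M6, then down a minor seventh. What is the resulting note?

C5 up a major sixth → A5 (9 semitones).
A5 down a minor seventh → B4 (10 semitones).

B 4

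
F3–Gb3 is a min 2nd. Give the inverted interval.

M7

Inverted interval numbers add to nine, so a second pairs with a seventh (2 + 7 = 9).
The quality also flips — minor becomes major — giving a major seventh.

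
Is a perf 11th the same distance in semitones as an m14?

No

A perfect eleventh spans 17 semitones; a minor fourteenth spans 22 semitones. They differ by 5.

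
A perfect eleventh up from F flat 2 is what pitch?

B double-flat 3

Four letters up from F (plus an octave) reaches B.
A perfect eleventh is 17 semitones; 17 semitones up from Fb2 gives Bbb3.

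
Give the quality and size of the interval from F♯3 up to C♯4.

perfect fifth

F to C spans five letter names (F-G-A-B-C) — that makes it a fifth of some quality.
Counting semitones, F#3→C#4 is 7, which is the perfect fifth.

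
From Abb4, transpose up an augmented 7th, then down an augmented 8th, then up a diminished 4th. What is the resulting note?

Cbb5

Up an augmented seventh from Abb4: G5 (12 semitones up).
G5 down an augmented octave → Gb4 (13 semitones).
A diminished fourth up from Gb4 is Cbb5.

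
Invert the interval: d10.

First reduce the compound diminished tenth to its simple form, a diminished third.
Inverted interval numbers add to nine, so a third pairs with a sixth (3 + 6 = 9).
Quality inverts too: diminished becomes augmented. That makes the inversion an augmented sixth.

augmented sixth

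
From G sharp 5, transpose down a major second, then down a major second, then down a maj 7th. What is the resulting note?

F 4

G#5 down a major second → F#5 (2 semitones).
F#5 down a major second → E5 (2 semitones).
E5 down a major seventh → F4 (11 semitones).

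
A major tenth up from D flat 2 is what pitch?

F 3

Counting three letter names plus an octave up from D lands on F.
A major tenth is 16 semitones; 16 semitones up from Db2 gives F3.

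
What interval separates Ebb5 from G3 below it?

diminished thirteenth

Descending from Ebb5 to G3 is the same interval as ascending G3 to Ebb5.
G to E spans six letter names (G-A-B-C-D-E), plus an octave: a thirteenth.
The major thirteenth is 21 semitones; here we have 19, two semitones narrower: diminished.
(Equivalently, a compound diminished sixth: a diminished sixth plus an octave.)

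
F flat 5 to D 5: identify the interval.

Descending from Fb5 to D5 is the same interval as ascending D5 to Fb5.
D to F spans three letter names (D-E-F): a third.
A major third would be 4 semitones; D5 to Fb5 is 2, two semitones narrower, so the interval is diminished.

diminished third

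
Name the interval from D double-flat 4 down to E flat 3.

Descending from Dbb4 to Eb3 is the same interval as ascending Eb3 to Dbb4.
E to D spans seven letter names (E-F-G-A-B-C-D), so the interval is some kind of seventh.
The major seventh is 11 semitones; here we have 9, two semitones narrower: diminished.

diminished seventh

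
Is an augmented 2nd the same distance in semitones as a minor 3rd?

Yes

An augmented second spans 3 semitones, and a minor third also spans 3 semitones — they're enharmonic.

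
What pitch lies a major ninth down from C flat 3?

Two letters down from C (plus an octave) reaches B.
A major ninth is 14 semitones; 14 semitones down from Cb3 gives Bbb1.

B double-flat 1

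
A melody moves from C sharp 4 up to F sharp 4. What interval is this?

C to F spans four letter names (C-D-E-F): a fourth.
C#4 to F#4 is 5 semitones, matching the perfect fourth exactly, so the quality is perfect.

perfect fourth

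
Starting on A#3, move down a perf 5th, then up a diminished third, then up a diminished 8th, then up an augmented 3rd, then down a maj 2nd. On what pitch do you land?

G4

Down a perfect fifth from A#3: D#3 (7 semitones down).
A diminished third up from D#3 is F3.
Up a diminished octave from F3: Fb4 (11 semitones up).
Fb4 up an augmented third → A4 (5 semitones).
A4 down a major second → G4 (2 semitones).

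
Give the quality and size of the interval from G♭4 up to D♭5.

perfect fifth

G to D spans five letter names (G-A-B-C-D): a fifth.
Counting semitones, Gb4→Db5 is 7, which is the perfect fifth.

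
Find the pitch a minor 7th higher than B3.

A4

The seventh takes the letter from B up to A.
A minor seventh spans 10 semitones, so from B3 the target pitch is A4.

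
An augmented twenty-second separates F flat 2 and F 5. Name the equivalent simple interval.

Each octave removed subtracts seven from the number: 22 − 14 = 8.
That makes an augmented twenty-second a compound augmented octave — 2 octaves plus an augmented octave.

augmented 8th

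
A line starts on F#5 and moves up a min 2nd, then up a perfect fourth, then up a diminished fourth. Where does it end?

F#5 up a minor second → G5 (1 semitone).
A perfect fourth up from G5 is C6.
C6 up a diminished fourth → Fb6 (4 semitones).

Fb6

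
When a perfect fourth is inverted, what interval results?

P5

Interval numbers invert to sum to nine: 4 + 5 = 9, so a fourth inverts to a fifth.
Quality inverts too: perfect stays perfect. That makes the inversion a perfect fifth.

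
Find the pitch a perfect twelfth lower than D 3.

G 1

Five letters down from D (plus an octave) reaches G.
Moving 19 semitones down from D3 (the size of a perfect twelfth) reaches G1.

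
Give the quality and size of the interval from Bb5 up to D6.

major third

B to D spans three letter names (B-C-D): a third.
The major third spans 4 semitones, and Bb5 to D6 is exactly 4 semitones — so this is a major third.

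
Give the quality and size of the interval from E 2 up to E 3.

perfect octave

E to E is the same letter name, plus an octave, so the interval is some kind of octave.
Counting semitones, E2→E3 is 12, which is the perfect octave.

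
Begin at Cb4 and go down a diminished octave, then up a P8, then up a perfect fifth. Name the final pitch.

G4

Down a diminished octave from Cb4: C3 (11 semitones down).
C3 up a perfect octave → C4 (12 semitones).
A perfect fifth up from C4 is G4.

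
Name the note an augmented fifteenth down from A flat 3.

A double-flat 1

A fifteenth keeps the letter name A, two octaves down from A.
An augmented fifteenth spans 25 semitones, so from Ab3 the target pitch is Abb1.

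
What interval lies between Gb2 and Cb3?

perfect fourth

G to C spans four letter names (G-A-B-C) — that makes it a fourth of some quality.
The perfect fourth spans 5 semitones, and Gb2 to Cb3 is exactly 5 semitones — so this is a perfect fourth.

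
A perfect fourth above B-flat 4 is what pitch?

Counting four letter names up from B lands on E.
A perfect fourth is 5 semitones; 5 semitones up from Bb4 gives Eb5.

E-flat 5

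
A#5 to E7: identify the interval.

d12

A to E spans five letter names (A-B-C-D-E), plus an octave: a twelfth.
A perfect twelfth would be 19 semitones; A#5 to E7 is 18, one semitone narrower, so the interval is diminished.
(Equivalently, a compound diminished fifth: a diminished fifth plus an octave.)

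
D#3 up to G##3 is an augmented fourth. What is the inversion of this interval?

diminished fifth

The rule of nine gives the new number: 9 − 4 = 5, so a fourth becomes a fifth.
Quality inverts too: augmented becomes diminished. That makes the inversion a diminished fifth.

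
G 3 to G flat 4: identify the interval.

d8

G to G is the same letter name, plus an octave, so the interval is some kind of octave.
A perfect octave would be 12 semitones; G3 to Gb4 is 11, one semitone narrower, so the interval is diminished.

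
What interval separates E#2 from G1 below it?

Descending from E#2 to G1 is the same interval as ascending G1 to E#2.
G to E spans six letter names (G-A-B-C-D-E) — that makes it a sixth of some quality.
G1 to E#2 spans 10 semitones — one semitone wider than the major sixth (9) — giving an augmented sixth.

augmented sixth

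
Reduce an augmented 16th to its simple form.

augmented 2nd

Each octave removed subtracts seven from the number: 16 − 14 = 2.
Quality carries through unchanged, so the simple form is an augmented second.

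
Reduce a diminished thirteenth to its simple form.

d6

Subtracting seven from the interval number removes an octave: 13 − 7 = 6.
That makes a diminished thirteenth a compound diminished sixth — an octave plus a diminished sixth.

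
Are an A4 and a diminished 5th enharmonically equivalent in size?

Yes

An augmented fourth = 6 semitones = a diminished fifth; enharmonically equal.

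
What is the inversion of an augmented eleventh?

d5

First reduce the compound augmented eleventh to its simple form, an augmented fourth.
Inverted interval numbers add to nine, so a fourth pairs with a fifth (4 + 5 = 9).
The quality also flips — augmented becomes diminished — giving a diminished fifth.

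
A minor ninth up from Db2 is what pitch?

Ebb3

Two letters up from D (plus an octave) reaches E.
A minor ninth is 13 semitones; 13 semitones up from Db2 gives Ebb3.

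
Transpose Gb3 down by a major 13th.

Bbb1

The thirteenth's letter: G down six letter names plus an octave → B.
A major thirteenth spans 21 semitones, so from Gb3 the target pitch is Bbb1.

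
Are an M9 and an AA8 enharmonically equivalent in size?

Yes

A major ninth spans 14 semitones, and a doubly augmented octave also spans 14 semitones — they're enharmonic.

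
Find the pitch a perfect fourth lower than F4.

Four letter names down from F: C.
A perfect fourth is 5 semitones; 5 semitones down from F4 gives C4.

C4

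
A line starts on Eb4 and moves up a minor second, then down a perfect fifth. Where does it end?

Bbb3

Up a minor second from Eb4: Fb4 (1 semitone up).
Fb4 down a perfect fifth → Bbb3 (7 semitones).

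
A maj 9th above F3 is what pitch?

G4

The ninth's letter: F up two letter names plus an octave → G.
Moving 14 semitones up from F3 (the size of a major ninth) reaches G4.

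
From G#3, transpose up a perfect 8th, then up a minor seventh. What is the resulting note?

F#5

G#3 up a perfect octave → G#4 (12 semitones).
G#4 up a minor seventh → F#5 (10 semitones).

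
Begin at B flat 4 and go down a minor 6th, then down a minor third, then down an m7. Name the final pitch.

C sharp 3

A minor sixth down from Bb4 is D4.
D4 down a minor third → B3 (3 semitones).
Down a minor seventh from B3: C#3 (10 semitones down).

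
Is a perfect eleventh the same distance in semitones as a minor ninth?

No

A perfect eleventh spans 17 semitones; a minor ninth spans 13 semitones. They differ by 4.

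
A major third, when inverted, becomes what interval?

Inverted interval numbers add to nine, so a third pairs with a sixth (3 + 6 = 9).
The quality also flips — major becomes minor — giving a minor sixth.

minor sixth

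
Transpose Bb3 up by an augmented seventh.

Seven letter names up from B: A.
Moving 12 semitones up from Bb3 (the size of an augmented seventh) reaches A#4.

A#4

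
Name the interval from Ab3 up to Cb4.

minor third

A to C spans three letter names (A-B-C): a third.
A major third would be 4 semitones, but Ab3 to Cb4 is 3 — one semitone narrower, making it a minor third.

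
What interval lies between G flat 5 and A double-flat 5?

G to A spans two letter names (G-A): a second.
At 1 semitone, Gb5→Abb5 falls one short of a major second: minor.

minor second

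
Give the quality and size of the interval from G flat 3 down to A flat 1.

minor 14th

Descending from Gb3 to Ab1 is the same interval as ascending Ab1 to Gb3.
A to G spans seven letter names (A-B-C-D-E-F-G), plus an octave: a fourteenth.
At 22 semitones, Ab1→Gb3 falls one short of a major fourteenth: minor.
(Equivalently, a compound minor seventh: a minor seventh plus an octave.)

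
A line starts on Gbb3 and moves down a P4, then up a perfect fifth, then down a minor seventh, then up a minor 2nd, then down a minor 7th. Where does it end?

Down a perfect fourth from Gbb3: Dbb3 (5 semitones down).
Dbb3 up a perfect fifth → Abb3 (7 semitones).
Down a minor seventh from Abb3: Bbb2 (10 semitones down).
Bbb2 up a minor second → Cbb3 (1 semitone).
Down a minor seventh from Cbb3: Dbb2 (10 semitones down).

Dbb2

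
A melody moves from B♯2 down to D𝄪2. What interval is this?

minor sixth

Descending from B#2 to D##2 is the same interval as ascending D##2 to B#2.
D to B spans six letter names (D-E-F-G-A-B): a sixth.
D##2 to B#2 is 8 semitones, a half step short of the major sixth (9), so this is minor.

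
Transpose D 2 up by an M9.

E 3

Two letters up from D (plus an octave) reaches E.
Moving 14 semitones up from D2 (the size of a major ninth) reaches E3.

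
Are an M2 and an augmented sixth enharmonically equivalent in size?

No

2 semitones (major second) vs 10 semitones (augmented sixth): not equal.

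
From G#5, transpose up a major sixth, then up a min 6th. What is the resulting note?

C#7

G#5 up a major sixth → E#6 (9 semitones).
A minor sixth up from E#6 is C#7.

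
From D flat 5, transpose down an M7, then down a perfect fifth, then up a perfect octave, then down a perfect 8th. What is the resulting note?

Db5 down a major seventh → Ebb4 (11 semitones).
Ebb4 down a perfect fifth → Abb3 (7 semitones).
Abb3 up a perfect octave → Abb4 (12 semitones).
A perfect octave down from Abb4 is Abb3.

A double-flat 3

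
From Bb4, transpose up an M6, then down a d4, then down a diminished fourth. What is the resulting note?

A##4

Up a major sixth from Bb4: G5 (9 semitones up).
G5 down a diminished fourth → D#5 (4 semitones).
A diminished fourth down from D#5 is A##4.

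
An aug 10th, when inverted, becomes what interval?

First reduce the compound augmented tenth to its simple form, an augmented third.
Interval numbers invert to sum to nine: 3 + 6 = 9, so a third inverts to a sixth.
Quality inverts too: augmented becomes diminished. That makes the inversion a diminished sixth.

diminished sixth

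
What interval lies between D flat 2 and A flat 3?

D to A spans five letter names (D-E-F-G-A), plus an octave, so the interval is some kind of twelfth.
Db2 to Ab3 is 19 semitones, matching the perfect twelfth exactly, so the quality is perfect.
(Equivalently, a compound perfect fifth: a perfect fifth plus an octave.)

P12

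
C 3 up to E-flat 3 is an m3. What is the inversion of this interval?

Inverted interval numbers add to nine, so a third pairs with a sixth (3 + 6 = 9).
Quality inverts too: minor becomes major. That makes the inversion a major sixth.

major sixth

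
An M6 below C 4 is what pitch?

E-flat 3

The sixth takes the letter from C down to E.
A major sixth is 9 semitones; 9 semitones down from C4 gives Eb3.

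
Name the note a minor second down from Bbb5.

Ab5

Two letter names down from B: A.
A minor second is 1 semitone; 1 semitone down from Bbb5 gives Ab5.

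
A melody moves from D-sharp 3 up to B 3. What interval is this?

D to B spans six letter names (D-E-F-G-A-B) — that makes it a sixth of some quality.
D#3 to B3 is 8 semitones, a half step short of the major sixth (9), so this is minor.

minor 6th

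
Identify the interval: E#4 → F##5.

major 9th

E to F spans two letter names (E-F), plus an octave, so the interval is some kind of ninth.
The major ninth spans 14 semitones, and E#4 to F##5 is exactly 14 semitones — so this is a major ninth.
(Equivalently, a compound major second: a major second plus an octave.)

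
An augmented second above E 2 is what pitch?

F double-sharp 2

The second takes the letter from E up to F.
An augmented second is 3 semitones; 3 semitones up from E2 gives F##2.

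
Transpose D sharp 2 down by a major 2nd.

C sharp 2

Two letter names down from D: C.
Moving 2 semitones down from D#2 (the size of a major second) reaches C#2.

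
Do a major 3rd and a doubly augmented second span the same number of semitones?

Yes

Both span 4 semitones: a major third and a doubly augmented second are the same chromatic distance.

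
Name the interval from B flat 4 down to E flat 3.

perfect 12th

Descending from Bb4 to Eb3 is the same interval as ascending Eb3 to Bb4.
E to B spans five letter names (E-F-G-A-B), plus an octave, so the interval is some kind of twelfth.
Counting semitones, Eb3→Bb4 is 19, which is the perfect twelfth.
(Equivalently, a compound perfect fifth: a perfect fifth plus an octave.)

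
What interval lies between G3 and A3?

G to A spans two letter names (G-A) — that makes it a second of some quality.
Counting semitones, G3→A3 is 2, which is the major second.

major second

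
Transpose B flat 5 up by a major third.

D 6

Three letter names up from B: D.
Moving 4 semitones up from Bb5 (the size of a major third) reaches D6.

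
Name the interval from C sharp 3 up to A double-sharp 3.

C to A spans six letter names (C-D-E-F-G-A) — that makes it a sixth of some quality.
A major sixth would be 9 semitones; C#3 to A##3 is 10, one semitone wider, so the interval is augmented.

augmented sixth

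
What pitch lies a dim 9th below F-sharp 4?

Counting two letter names plus an octave down from F lands on E.
A diminished ninth spans 12 semitones, so from F#4 the target pitch is E##3.

E-double-sharp 3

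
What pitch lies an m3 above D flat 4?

F flat 4

Counting three letter names up from D lands on F.
Moving 3 semitones up from Db4 (the size of a minor third) reaches Fb4.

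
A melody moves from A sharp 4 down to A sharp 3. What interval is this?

perfect 8th

Descending from A#4 to A#3 is the same interval as ascending A#3 to A#4.
A to A is the same letter name, plus an octave: an octave.
Counting semitones, A#3→A#4 is 12, which is the perfect octave.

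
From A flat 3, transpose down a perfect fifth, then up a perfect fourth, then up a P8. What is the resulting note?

G flat 4

Ab3 down a perfect fifth → Db3 (7 semitones).
A perfect fourth up from Db3 is Gb3.
Up a perfect octave from Gb3: Gb4 (12 semitones up).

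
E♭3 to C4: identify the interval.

major 6th

E to C spans six letter names (E-F-G-A-B-C) — that makes it a sixth of some quality.
Counting semitones, Eb3→C4 is 9, which is the major sixth.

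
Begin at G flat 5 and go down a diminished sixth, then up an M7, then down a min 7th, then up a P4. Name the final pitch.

A diminished sixth down from Gb5 is B4.
A major seventh up from B4 is A#5.
Down a minor seventh from A#5: B#4 (10 semitones down).
A perfect fourth up from B#4 is E#5.

E sharp 5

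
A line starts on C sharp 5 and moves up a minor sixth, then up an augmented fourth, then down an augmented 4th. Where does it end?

C#5 up a minor sixth → A5 (8 semitones).
A5 up an augmented fourth → D#6 (6 semitones).
D#6 down an augmented fourth → A5 (6 semitones).

A 5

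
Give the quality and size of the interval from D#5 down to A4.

Descending from D#5 to A4 is the same interval as ascending A4 to D#5.
A to D spans four letter names (A-B-C-D): a fourth.
A perfect fourth would be 5 semitones; A4 to D#5 is 6, one semitone wider, so the interval is augmented.

augmented fourth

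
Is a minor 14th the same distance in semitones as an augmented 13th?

A minor fourteenth spans 22 semitones, and an augmented thirteenth also spans 22 semitones — they're enharmonic.

Yes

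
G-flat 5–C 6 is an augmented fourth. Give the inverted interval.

Interval numbers invert to sum to nine: 4 + 5 = 9, so a fourth inverts to a fifth.
Quality inverts too: augmented becomes diminished. That makes the inversion a diminished fifth.

d5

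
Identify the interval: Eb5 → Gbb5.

E to G spans three letter names (E-F-G): a third.
The major third is 4 semitones; here we have 2, two semitones narrower: diminished.

d3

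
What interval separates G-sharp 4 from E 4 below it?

Descending from G#4 to E4 is the same interval as ascending E4 to G#4.
E to G spans three letter names (E-F-G): a third.
The major third spans 4 semitones, and E4 to G#4 is exactly 4 semitones — so this is a major third.

M3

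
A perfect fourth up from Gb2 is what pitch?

Cb3

The fourth takes the letter from G up to C.
Moving 5 semitones up from Gb2 (the size of a perfect fourth) reaches Cb3.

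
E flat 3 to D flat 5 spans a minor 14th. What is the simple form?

Subtracting seven from the interval number removes an octave: 14 − 7 = 7.
That makes a minor fourteenth a compound minor seventh — an octave plus a minor seventh.

minor 7th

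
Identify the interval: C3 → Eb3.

C to E spans three letter names (C-D-E), so the interval is some kind of third.
At 3 semitones, C3→Eb3 falls one short of a major third: minor.

minor third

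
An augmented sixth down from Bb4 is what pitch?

The sixth takes the letter from B down to D.
An augmented sixth spans 10 semitones, so from Bb4 the target pitch is Dbb4.

Dbb4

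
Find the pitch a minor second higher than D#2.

Two letter names up from D: E.
A minor second is 1 semitone; 1 semitone up from D#2 gives E2.

E2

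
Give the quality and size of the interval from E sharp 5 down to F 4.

augmented seventh

Descending from E#5 to F4 is the same interval as ascending F4 to E#5.
F to E spans seven letter names (F-G-A-B-C-D-E) — that makes it a seventh of some quality.
F4 to E#5 spans 12 semitones — one semitone wider than the major seventh (11) — giving an augmented seventh.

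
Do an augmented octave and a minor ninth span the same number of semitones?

Yes

An augmented octave = 13 semitones = a minor ninth; enharmonically equal.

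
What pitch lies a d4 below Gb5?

The fourth takes the letter from G down to D.
A diminished fourth is 4 semitones; 4 semitones down from Gb5 gives D5.

D5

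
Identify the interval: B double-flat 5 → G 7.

B to G spans six letter names (B-C-D-E-F-G), plus an octave, so the interval is some kind of thirteenth.
A major thirteenth would be 21 semitones; Bbb5 to G7 is 22, one semitone wider, so the interval is augmented.
(Equivalently, a compound augmented sixth: an augmented sixth plus an octave.)

A13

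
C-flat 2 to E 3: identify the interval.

augmented 10th

C to E spans three letter names (C-D-E), plus an octave, so the interval is some kind of tenth.
A major tenth would be 16 semitones; Cb2 to E3 is 17, one semitone wider, so the interval is augmented.
(Equivalently, a compound augmented third: an augmented third plus an octave.)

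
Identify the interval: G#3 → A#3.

G to A spans two letter names (G-A) — that makes it a second of some quality.
Counting semitones, G#3→A#3 is 2, which is the major second.

major second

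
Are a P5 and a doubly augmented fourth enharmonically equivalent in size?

Yes

A perfect fifth = 7 semitones = a doubly augmented fourth; enharmonically equal.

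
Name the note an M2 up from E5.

F#5

Counting two letter names up from E lands on F.
A major second is 2 semitones; 2 semitones up from E5 gives F#5.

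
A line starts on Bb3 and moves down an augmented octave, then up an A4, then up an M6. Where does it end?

C4

An augmented octave down from Bb3 is Bbb2.
Bbb2 up an augmented fourth → Eb3 (6 semitones).
Up a major sixth from Eb3: C4 (9 semitones up).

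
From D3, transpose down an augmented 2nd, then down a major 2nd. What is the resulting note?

An augmented second down from D3 is Cb3.
Cb3 down a major second → Bbb2 (2 semitones).

Bbb2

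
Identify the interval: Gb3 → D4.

G to D spans five letter names (G-A-B-C-D) — that makes it a fifth of some quality.
A perfect fifth would be 7 semitones; Gb3 to D4 is 8, one semitone wider, so the interval is augmented.

augmented fifth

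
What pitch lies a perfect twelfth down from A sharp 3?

D sharp 2

Counting five letter names plus an octave down from A lands on D.
Moving 19 semitones down from A#3 (the size of a perfect twelfth) reaches D#2.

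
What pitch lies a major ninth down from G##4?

F##3

Counting two letter names plus an octave down from G lands on F.
A major ninth spans 14 semitones, so from G##4 the target pitch is F##3.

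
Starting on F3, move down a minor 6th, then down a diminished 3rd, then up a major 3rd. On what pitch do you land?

A##2

A minor sixth down from F3 is A2.
A2 down a diminished third → F##2 (2 semitones).
A major third up from F##2 is A##2.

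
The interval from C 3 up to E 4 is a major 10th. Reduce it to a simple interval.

Each octave removed subtracts seven from the number: 10 − 7 = 3.
So a major tenth is an octave plus a major third. The quality is unchanged.

major third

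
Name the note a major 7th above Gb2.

Counting seven letter names up from G lands on F.
A major seventh spans 11 semitones, so from Gb2 the target pitch is F3.

F3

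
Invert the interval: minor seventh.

major 2nd

The rule of nine gives the new number: 9 − 7 = 2, so a seventh becomes a second.
Quality inverts too: minor becomes major. That makes the inversion a major second.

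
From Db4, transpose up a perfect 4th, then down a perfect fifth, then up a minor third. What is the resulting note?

Up a perfect fourth from Db4: Gb4 (5 semitones up).
Down a perfect fifth from Gb4: Cb4 (7 semitones down).
A minor third up from Cb4 is Ebb4.

Ebb4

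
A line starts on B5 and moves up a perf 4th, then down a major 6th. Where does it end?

B5 up a perfect fourth → E6 (5 semitones).
Down a major sixth from E6: G5 (9 semitones down).

G5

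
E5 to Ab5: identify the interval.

diminished 4th

E to A spans four letter names (E-F-G-A) — that makes it a fourth of some quality.
A perfect fourth would be 5 semitones; E5 to Ab5 is 4, one semitone narrower, so the interval is diminished.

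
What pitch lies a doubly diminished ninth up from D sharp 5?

Two letters up from D (plus an octave) reaches E.
Moving 11 semitones up from D#5 (the size of a doubly diminished ninth) reaches Ebb6.

E double-flat 6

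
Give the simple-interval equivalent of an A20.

augmented sixth

Subtracting seven from the interval number removes an octave: 20 − 14 = 6.
That makes an augmented twentieth a compound augmented sixth — 2 octaves plus an augmented sixth.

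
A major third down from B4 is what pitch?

G4

The third takes the letter from B down to G.
Moving 4 semitones down from B4 (the size of a major third) reaches G4.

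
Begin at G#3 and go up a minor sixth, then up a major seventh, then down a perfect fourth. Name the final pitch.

A minor sixth up from G#3 is E4.
E4 up a major seventh → D#5 (11 semitones).
A perfect fourth down from D#5 is A#4.

A#4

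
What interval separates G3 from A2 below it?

minor 7th

Descending from G3 to A2 is the same interval as ascending A2 to G3.
A to G spans seven letter names (A-B-C-D-E-F-G): a seventh.
A major seventh would be 11 semitones, but A2 to G3 is 10 — one semitone narrower, making it a minor seventh.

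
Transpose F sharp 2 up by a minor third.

A 2

The third takes the letter from F up to A.
A minor third is 3 semitones; 3 semitones up from F#2 gives A2.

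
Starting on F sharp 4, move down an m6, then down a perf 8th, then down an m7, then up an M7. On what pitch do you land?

A double-sharp 2

A minor sixth down from F#4 is A#3.
Down a perfect octave from A#3: A#2 (12 semitones down).
A#2 down a minor seventh → B#1 (10 semitones).
B#1 up a major seventh → A##2 (11 semitones).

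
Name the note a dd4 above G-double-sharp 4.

C 5

Counting four letter names up from G lands on C.
Moving 3 semitones up from G##4 (the size of a doubly diminished fourth) reaches C5.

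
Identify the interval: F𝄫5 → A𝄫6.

M10

F to A spans three letter names (F-G-A), plus an octave — that makes it a tenth of some quality.
Fbb5 to Abb6 is 16 semitones, matching the major tenth exactly, so the quality is major.
(Equivalently, a compound major third: a major third plus an octave.)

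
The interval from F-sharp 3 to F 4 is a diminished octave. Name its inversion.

augmented 1st

The rule of nine gives the new number: 9 − 8 = 1, so an octave becomes a unison.
And diminished becomes augmented under inversion, so we get an augmented unison.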